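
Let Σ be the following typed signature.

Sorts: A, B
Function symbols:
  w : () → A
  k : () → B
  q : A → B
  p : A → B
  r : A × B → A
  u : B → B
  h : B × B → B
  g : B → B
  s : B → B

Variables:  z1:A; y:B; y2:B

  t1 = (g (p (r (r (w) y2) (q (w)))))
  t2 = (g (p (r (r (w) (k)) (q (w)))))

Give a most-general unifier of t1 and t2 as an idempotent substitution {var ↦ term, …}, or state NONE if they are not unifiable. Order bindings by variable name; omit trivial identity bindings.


{y2 ↦ (k)}


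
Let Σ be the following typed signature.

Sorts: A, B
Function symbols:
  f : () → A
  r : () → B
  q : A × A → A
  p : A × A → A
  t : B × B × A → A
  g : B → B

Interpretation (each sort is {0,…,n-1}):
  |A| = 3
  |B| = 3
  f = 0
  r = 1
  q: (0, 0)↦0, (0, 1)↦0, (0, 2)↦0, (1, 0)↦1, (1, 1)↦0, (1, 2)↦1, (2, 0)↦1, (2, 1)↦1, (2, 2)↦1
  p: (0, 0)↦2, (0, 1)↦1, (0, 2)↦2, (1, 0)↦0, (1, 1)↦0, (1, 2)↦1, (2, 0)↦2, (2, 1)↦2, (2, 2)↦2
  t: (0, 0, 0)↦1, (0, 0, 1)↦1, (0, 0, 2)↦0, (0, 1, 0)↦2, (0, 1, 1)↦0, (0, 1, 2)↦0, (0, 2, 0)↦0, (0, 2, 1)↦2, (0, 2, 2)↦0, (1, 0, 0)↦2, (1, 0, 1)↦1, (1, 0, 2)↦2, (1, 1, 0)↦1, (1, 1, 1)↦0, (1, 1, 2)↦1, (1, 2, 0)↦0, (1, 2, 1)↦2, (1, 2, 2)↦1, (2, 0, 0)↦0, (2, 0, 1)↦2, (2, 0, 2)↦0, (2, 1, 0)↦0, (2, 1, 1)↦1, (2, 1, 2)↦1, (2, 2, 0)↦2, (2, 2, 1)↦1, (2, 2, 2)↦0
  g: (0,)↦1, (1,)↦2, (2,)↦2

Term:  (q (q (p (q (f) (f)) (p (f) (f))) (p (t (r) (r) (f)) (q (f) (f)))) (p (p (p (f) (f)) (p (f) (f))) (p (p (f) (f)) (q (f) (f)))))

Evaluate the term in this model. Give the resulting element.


value = 1

  f = 0
  f = 0
  (q (f) (f)) = q(0, 0) = 0
  f = 0
  f = 0
  (p (f) (f)) = p(0, 0) = 2
  (p (q (f) (f)) (p (f) (f))) = p(0, 2) = 2
  r = 1
  r = 1
  f = 0
  (t (r) (r) (f)) = t(1, 1, 0) = 1
  f = 0
  f = 0
  (q (f) (f)) = q(0, 0) = 0
  (p (t (r) (r) (f)) (q (f) (f))) = p(1, 0) = 0
  (q (p (q (f) (f)) (p (f) (f))) (p (t (r) (r) (f)) (q (f) (f)))) = q(2, 0) = 1
  f = 0
  f = 0
  (p (f) (f)) = p(0, 0) = 2
  f = 0
  f = 0
  (p (f) (f)) = p(0, 0) = 2
  (p (p (f) (f)) (p (f) (f))) = p(2, 2) = 2
  f = 0
  f = 0
  (p (f) (f)) = p(0, 0) = 2
  f = 0
  f = 0
  (q (f) (f)) = q(0, 0) = 0
  (p (p (f) (f)) (q (f) (f))) = p(2, 0) = 2
  (p (p (p (f) (f)) (p (f) (f))) (p (p (f) (f)) (q (f) (f)))) = p(2, 2) = 2
  (q (q (p (q (f) (f)) (p (f) (f))) (p (t (r) (r) (f)) (q (f) (f)))) (p (p (p (f) (f)) (p (f) (f))) (p (p (f) (f)) (q (f) (f))))) = q(1, 2) = 1


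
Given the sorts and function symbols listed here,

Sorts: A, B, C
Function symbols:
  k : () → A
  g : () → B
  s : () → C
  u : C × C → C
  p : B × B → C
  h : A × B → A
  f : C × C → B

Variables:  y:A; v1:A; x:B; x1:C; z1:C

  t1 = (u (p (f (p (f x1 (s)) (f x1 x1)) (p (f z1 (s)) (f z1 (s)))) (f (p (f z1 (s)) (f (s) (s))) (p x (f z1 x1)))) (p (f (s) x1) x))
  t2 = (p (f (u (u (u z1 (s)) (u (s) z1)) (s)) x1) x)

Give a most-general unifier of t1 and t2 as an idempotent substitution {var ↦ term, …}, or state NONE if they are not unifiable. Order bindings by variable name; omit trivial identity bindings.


head clash or occurs-check failure — not unifiable

NONE (not unifiable)


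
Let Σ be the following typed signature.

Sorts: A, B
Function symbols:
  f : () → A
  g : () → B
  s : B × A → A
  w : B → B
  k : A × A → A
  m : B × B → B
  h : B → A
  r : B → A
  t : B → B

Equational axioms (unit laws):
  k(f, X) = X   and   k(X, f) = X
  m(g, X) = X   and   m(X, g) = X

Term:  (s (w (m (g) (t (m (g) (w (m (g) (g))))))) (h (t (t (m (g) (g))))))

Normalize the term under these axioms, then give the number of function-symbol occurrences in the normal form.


size = 9

1. (s (w (m (g) (t (m (g) (w (m (g) (g))))))) (h (t (t (m (g) (g))))))  →  (s (w (t (m (g) (w (m (g) (g)))))) (h (t (t (m (g) (g))))))
2. (s (w (t (m (g) (w (m (g) (g)))))) (h (t (t (m (g) (g))))))  →  (s (w (t (w (m (g) (g))))) (h (t (t (m (g) (g))))))
3. (s (w (t (w (m (g) (g))))) (h (t (t (m (g) (g))))))  →  (s (w (t (w (g)))) (h (t (t (m (g) (g))))))
4. (s (w (t (w (g)))) (h (t (t (m (g) (g))))))  →  (s (w (t (w (g)))) (h (t (t (g)))))
normal form: (s (w (t (w (g)))) (h (t (t (g)))))


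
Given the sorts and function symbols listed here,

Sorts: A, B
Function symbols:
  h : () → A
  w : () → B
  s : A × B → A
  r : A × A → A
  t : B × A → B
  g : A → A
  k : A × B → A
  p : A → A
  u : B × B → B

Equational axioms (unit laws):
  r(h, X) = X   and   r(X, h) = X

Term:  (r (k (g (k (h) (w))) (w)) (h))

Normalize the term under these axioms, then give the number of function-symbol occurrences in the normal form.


1. (r (k (g (k (h) (w))) (w)) (h))  →  (k (g (k (h) (w))) (w))
normal form: (k (g (k (h) (w))) (w))

size = 6


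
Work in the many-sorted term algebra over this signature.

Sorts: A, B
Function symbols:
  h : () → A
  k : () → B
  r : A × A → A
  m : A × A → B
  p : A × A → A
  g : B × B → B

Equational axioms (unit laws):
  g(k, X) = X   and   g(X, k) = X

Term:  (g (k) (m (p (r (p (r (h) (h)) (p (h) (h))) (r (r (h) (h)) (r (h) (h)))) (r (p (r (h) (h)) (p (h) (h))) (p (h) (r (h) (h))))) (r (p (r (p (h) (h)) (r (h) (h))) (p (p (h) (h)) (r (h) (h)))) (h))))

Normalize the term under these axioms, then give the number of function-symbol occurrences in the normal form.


1. (g (k) (m (p (r (p (r (h) (h)) (p (h) (h))) (r (r (h) (h)) (r (h) (h)))) (r (p (r (h) (h)) (p (h) (h))) (p (h) (r (h) (h))))) (r (p (r (p (h) (h)) (r (h) (h))) (p (p (h) (h)) (r (h) (h)))) (h))))  →  (m (p (r (p (r (h) (h)) (p (h) (h))) (r (r (h) (h)) (r (h) (h)))) (r (p (r (h) (h)) (p (h) (h))) (p (h) (r (h) (h))))) (r (p (r (p (h) (h)) (r (h) (h))) (p (p (h) (h)) (r (h) (h)))) (h)))
normal form: (m (p (r (p (r (h) (h)) (p (h) (h))) (r (r (h) (h)) (r (h) (h)))) (r (p (r (h) (h)) (p (h) (h))) (p (h) (r (h) (h))))) (r (p (r (p (h) (h)) (r (h) (h))) (p (p (h) (h)) (r (h) (h)))) (h)))

size = 47


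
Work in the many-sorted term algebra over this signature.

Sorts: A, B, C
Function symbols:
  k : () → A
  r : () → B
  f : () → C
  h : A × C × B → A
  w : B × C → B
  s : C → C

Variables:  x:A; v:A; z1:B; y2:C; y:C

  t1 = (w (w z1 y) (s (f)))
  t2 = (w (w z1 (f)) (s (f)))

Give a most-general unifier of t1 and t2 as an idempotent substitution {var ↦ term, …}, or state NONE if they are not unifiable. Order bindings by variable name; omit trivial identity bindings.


{y ↦ (f)}


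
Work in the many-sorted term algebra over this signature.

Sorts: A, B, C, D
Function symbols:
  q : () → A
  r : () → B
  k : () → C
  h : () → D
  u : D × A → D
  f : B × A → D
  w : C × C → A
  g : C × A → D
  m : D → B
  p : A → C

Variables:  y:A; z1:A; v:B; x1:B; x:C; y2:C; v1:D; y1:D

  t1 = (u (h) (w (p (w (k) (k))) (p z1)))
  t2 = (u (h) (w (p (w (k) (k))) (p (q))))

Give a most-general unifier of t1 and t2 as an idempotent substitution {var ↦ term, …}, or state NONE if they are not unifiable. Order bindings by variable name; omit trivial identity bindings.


{z1 ↦ (q)}


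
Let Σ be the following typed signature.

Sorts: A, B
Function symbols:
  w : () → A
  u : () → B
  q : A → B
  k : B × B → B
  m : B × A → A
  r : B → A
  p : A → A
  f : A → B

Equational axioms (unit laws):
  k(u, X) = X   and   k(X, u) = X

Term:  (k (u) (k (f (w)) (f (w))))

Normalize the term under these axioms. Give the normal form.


normal form = (k (f (w)) (f (w)))

1. (k (u) (k (f (w)) (f (w))))  →  (k (f (w)) (f (w)))


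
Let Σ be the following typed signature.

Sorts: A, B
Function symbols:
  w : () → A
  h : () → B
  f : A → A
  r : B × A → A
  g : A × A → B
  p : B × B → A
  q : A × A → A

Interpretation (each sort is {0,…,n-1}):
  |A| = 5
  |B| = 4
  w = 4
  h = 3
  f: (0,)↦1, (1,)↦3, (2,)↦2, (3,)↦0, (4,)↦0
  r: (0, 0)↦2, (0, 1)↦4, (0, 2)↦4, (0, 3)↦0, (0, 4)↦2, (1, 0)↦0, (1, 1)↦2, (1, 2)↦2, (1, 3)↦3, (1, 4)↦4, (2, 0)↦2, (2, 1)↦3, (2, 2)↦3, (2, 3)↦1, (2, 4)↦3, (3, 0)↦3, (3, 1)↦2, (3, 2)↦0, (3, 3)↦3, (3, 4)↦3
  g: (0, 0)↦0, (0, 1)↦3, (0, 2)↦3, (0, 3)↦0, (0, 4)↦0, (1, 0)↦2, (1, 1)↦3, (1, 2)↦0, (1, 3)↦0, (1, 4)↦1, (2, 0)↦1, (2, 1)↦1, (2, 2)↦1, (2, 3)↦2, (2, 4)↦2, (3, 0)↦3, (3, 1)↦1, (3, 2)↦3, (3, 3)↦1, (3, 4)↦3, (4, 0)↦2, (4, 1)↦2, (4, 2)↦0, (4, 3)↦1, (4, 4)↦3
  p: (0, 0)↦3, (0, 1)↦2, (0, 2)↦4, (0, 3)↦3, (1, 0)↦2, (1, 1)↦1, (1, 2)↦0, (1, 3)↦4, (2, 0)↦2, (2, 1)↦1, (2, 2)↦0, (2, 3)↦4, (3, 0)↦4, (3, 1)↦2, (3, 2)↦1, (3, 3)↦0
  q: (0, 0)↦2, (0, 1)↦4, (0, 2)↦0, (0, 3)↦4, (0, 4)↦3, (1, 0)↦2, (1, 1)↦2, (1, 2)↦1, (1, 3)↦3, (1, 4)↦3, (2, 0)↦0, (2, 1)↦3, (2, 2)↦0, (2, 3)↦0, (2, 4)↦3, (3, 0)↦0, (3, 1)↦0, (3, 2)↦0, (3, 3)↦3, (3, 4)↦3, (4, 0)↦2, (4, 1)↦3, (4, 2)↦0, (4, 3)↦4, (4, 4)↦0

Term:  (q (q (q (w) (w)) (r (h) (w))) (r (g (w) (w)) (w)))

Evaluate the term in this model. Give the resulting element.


  w = 4
  w = 4
  (q (w) (w)) = q(4, 4) = 0
  h = 3
  w = 4
  (r (h) (w)) = r(3, 4) = 3
  (q (q (w) (w)) (r (h) (w))) = q(0, 3) = 4
  w = 4
  w = 4
  (g (w) (w)) = g(4, 4) = 3
  w = 4
  (r (g (w) (w)) (w)) = r(3, 4) = 3
  (q (q (q (w) (w)) (r (h) (w))) (r (g (w) (w)) (w))) = q(4, 3) = 4

value = 4


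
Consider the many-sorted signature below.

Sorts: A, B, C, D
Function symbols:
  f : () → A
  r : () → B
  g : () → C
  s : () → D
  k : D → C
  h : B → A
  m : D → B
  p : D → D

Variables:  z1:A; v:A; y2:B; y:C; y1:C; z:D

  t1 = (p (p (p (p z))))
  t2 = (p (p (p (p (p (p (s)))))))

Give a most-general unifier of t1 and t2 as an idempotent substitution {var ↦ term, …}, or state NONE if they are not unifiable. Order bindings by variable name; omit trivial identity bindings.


{z ↦ (p (p (s)))}


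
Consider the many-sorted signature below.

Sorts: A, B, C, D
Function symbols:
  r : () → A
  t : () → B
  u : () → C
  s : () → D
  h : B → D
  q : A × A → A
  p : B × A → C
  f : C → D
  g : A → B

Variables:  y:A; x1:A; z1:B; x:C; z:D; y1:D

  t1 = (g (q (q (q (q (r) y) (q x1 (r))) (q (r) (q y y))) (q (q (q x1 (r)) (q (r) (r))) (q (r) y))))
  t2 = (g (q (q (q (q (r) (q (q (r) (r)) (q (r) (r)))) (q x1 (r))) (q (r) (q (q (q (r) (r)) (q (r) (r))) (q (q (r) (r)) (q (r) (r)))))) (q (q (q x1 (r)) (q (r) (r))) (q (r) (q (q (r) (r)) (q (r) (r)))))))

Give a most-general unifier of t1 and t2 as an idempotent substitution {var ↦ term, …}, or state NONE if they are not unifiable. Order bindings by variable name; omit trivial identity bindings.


{y ↦ (q (q (r) (r)) (q (r) (r)))}


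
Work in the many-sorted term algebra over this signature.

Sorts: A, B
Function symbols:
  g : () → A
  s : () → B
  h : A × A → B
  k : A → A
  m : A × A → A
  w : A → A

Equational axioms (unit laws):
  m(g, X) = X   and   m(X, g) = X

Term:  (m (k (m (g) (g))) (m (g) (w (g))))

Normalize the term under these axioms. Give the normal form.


1. (m (k (m (g) (g))) (m (g) (w (g))))  →  (m (k (g)) (m (g) (w (g))))
2. (m (k (g)) (m (g) (w (g))))  →  (m (k (g)) (w (g)))

normal form = (m (k (g)) (w (g)))


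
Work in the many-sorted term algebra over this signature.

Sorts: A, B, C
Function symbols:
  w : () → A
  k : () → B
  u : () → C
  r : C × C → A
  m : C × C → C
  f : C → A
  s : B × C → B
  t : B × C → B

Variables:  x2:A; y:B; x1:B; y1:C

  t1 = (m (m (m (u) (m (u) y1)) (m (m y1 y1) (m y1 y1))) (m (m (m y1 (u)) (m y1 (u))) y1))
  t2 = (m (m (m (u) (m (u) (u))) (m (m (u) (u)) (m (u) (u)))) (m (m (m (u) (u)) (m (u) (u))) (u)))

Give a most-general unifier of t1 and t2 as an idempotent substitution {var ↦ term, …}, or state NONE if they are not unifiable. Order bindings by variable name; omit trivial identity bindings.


{y1 ↦ (u)}


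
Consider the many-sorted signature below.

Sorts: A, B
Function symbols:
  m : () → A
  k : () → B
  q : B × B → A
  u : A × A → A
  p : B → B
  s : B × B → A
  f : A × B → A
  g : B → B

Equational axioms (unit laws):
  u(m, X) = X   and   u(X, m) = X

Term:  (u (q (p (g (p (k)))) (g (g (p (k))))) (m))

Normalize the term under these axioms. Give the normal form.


1. (u (q (p (g (p (k)))) (g (g (p (k))))) (m))  →  (q (p (g (p (k)))) (g (g (p (k)))))

normal form = (q (p (g (p (k)))) (g (g (p (k)))))


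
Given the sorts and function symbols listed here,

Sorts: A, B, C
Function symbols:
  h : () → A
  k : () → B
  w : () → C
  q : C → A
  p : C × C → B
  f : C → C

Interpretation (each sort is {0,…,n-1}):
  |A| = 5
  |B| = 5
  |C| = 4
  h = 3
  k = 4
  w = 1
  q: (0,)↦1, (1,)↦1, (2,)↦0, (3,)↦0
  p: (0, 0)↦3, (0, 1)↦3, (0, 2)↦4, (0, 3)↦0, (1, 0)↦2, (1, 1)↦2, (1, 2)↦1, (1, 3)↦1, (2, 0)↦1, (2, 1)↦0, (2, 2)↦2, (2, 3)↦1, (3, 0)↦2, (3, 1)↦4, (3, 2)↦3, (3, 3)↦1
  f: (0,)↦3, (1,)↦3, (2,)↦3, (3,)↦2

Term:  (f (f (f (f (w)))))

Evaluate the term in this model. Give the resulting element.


  w = 1
  (f (w)) = f(1,) = 3
  (f (f (w))) = f(3,) = 2
  (f (f (f (w)))) = f(2,) = 3
  (f (f (f (f (w))))) = f(3,) = 2

value = 2


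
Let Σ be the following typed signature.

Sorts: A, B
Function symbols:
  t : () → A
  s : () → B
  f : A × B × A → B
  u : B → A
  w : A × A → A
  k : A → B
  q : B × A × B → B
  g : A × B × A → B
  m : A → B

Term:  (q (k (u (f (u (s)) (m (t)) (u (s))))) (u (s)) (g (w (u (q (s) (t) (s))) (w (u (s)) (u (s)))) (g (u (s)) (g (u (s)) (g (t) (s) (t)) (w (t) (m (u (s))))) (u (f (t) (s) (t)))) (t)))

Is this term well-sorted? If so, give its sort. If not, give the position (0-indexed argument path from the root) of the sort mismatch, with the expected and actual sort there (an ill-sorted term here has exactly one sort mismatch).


ill-sorted at position [2, 1, 1, 2, 1]: expected A, got B

          (s) : B
        (u (s)) : A
          (t) : A
        (m (t)) : B
          (s) : B
        (u (s)) : A
      (f (u (s)) (m (t)) (u (s))) : B
    (u (f (u (s)) (m (t)) (u (s)))) : A
  (k (u (f (u (s)) (m (t)) (u (s))))) : B
    (s) : B
  (u (s)) : A
          (s) : B
          (t) : A
          (s) : B
        (q (s) (t) (s)) : B
      (u (q (s) (t) (s))) : A
          (s) : B
        (u (s)) : A
          (s) : B
        (u (s)) : A
      (w (u (s)) (u (s))) : A
    (w (u (q (s) (t) (s))) (w (u (s)) (u (s)))) : A
        (s) : B
      (u (s)) : A
          (s) : B
        (u (s)) : A
          (t) : A
          (s) : B
          (t) : A
        (g (t) (s) (t)) : B
          (t) : A
              (s) : B
            (u (s)) : A
          (m (u (s))) : B
        (w (t) (m (u (s)))) : ✗ arg 1 at [2, 1, 1, 2, 1] has sort B, expected A
          (t) : A
          (s) : B
          (t) : A
        (f (t) (s) (t)) : B
      (u (f (t) (s) (t))) : A
    (t) : A


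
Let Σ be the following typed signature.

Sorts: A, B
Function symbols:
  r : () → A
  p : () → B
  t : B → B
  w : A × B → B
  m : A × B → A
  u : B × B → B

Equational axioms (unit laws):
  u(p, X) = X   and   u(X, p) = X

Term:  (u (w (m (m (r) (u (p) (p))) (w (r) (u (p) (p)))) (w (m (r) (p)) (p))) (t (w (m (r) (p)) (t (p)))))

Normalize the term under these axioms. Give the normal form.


normal form = (u (w (m (m (r) (p)) (w (r) (p))) (w (m (r) (p)) (p))) (t (w (m (r) (p)) (t (p)))))

1. (u (w (m (m (r) (u (p) (p))) (w (r) (u (p) (p)))) (w (m (r) (p)) (p))) (t (w (m (r) (p)) (t (p)))))  →  (u (w (m (m (r) (p)) (w (r) (u (p) (p)))) (w (m (r) (p)) (p))) (t (w (m (r) (p)) (t (p)))))
2. (u (w (m (m (r) (p)) (w (r) (u (p) (p)))) (w (m (r) (p)) (p))) (t (w (m (r) (p)) (t (p)))))  →  (u (w (m (m (r) (p)) (w (r) (p))) (w (m (r) (p)) (p))) (t (w (m (r) (p)) (t (p)))))


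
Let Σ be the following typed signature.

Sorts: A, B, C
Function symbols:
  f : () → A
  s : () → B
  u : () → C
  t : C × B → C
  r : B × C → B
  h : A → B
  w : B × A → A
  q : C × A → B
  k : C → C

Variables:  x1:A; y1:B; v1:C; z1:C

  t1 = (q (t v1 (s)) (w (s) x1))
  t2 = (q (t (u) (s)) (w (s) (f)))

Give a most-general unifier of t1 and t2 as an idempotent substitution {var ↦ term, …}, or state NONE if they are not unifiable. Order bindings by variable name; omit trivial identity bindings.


{v1 ↦ (u), x1 ↦ (f)}


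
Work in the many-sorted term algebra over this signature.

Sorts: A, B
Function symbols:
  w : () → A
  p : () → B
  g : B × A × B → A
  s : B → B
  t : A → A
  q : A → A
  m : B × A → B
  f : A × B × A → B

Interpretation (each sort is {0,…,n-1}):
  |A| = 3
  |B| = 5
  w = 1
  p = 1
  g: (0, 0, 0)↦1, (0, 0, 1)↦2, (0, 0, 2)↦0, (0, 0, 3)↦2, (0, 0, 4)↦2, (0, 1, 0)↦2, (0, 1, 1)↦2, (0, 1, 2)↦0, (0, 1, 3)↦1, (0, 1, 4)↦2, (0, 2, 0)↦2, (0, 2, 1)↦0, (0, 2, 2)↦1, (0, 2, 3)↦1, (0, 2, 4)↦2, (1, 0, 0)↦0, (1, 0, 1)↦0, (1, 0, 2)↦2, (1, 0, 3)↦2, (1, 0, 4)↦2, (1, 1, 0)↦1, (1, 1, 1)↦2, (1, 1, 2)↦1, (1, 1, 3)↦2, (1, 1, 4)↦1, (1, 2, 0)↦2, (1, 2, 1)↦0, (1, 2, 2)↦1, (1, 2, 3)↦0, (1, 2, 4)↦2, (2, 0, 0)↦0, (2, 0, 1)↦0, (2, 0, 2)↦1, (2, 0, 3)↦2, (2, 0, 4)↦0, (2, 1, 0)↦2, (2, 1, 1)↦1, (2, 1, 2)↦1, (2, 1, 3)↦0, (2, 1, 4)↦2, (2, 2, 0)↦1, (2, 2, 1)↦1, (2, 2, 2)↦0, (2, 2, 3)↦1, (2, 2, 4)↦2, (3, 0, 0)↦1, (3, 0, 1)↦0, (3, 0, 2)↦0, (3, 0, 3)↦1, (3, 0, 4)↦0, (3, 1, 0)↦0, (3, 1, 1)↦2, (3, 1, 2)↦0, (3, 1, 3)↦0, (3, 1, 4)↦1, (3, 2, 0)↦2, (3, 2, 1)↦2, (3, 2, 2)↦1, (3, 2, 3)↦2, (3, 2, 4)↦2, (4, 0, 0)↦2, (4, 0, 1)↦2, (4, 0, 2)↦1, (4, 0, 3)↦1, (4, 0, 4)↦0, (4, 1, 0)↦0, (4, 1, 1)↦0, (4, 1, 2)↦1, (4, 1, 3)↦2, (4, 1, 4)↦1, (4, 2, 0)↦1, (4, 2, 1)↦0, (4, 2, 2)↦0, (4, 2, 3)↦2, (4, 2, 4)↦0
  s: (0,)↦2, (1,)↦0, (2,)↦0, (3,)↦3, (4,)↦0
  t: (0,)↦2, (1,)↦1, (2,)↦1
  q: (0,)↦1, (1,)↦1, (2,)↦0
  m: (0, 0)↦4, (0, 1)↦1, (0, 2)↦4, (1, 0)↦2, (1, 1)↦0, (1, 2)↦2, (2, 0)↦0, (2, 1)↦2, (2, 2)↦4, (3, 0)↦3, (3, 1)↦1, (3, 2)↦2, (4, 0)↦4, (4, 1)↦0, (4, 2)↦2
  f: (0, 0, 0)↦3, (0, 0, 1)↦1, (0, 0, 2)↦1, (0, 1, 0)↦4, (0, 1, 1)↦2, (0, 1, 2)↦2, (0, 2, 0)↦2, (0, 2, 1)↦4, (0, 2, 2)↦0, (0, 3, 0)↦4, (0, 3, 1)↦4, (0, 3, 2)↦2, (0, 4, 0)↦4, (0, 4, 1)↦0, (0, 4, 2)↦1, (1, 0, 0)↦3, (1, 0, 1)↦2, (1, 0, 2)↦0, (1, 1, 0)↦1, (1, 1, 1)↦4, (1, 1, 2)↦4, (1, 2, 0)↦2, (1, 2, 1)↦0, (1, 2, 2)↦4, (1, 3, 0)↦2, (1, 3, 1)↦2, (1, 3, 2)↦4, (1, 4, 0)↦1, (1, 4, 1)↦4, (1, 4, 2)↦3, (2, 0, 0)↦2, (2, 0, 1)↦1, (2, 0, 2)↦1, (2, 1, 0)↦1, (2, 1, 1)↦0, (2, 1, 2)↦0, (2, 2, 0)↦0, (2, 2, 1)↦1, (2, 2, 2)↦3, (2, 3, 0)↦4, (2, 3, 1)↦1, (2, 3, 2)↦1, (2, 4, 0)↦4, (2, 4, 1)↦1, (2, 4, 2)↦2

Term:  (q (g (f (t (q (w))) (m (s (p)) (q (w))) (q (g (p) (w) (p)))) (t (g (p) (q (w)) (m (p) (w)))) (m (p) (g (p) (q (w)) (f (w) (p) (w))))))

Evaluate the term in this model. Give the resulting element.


value = 1

  w = 1
  (q (w)) = q(1,) = 1
  (t (q (w))) = t(1,) = 1
  p = 1
  (s (p)) = s(1,) = 0
  w = 1
  (q (w)) = q(1,) = 1
  (m (s (p)) (q (w))) = m(0, 1) = 1
  p = 1
  w = 1
  p = 1
  (g (p) (w) (p)) = g(1, 1, 1) = 2
  (q (g (p) (w) (p))) = q(2,) = 0
  (f (t (q (w))) (m (s (p)) (q (w))) (q (g (p) (w) (p)))) = f(1, 1, 0) = 1
  p = 1
  w = 1
  (q (w)) = q(1,) = 1
  p = 1
  w = 1
  (m (p) (w)) = m(1, 1) = 0
  (g (p) (q (w)) (m (p) (w))) = g(1, 1, 0) = 1
  (t (g (p) (q (w)) (m (p) (w)))) = t(1,) = 1
  p = 1
  p = 1
  w = 1
  (q (w)) = q(1,) = 1
  w = 1
  p = 1
  w = 1
  (f (w) (p) (w)) = f(1, 1, 1) = 4
  (g (p) (q (w)) (f (w) (p) (w))) = g(1, 1, 4) = 1
  (m (p) (g (p) (q (w)) (f (w) (p) (w)))) = m(1, 1) = 0
  (g (f (t (q (w))) (m (s (p)) (q (w))) (q (g (p) (w) (p)))) (t (g (p) (q (w)) (m (p) (w)))) (m (p) (g (p) (q (w)) (f (w) (p) (w))))) = g(1, 1, 0) = 1
  (q (g (f (t (q (w))) (m (s (p)) (q (w))) (q (g (p) (w) (p)))) (t (g (p) (q (w)) (m (p) (w)))) (m (p) (g (p) (q (w)) (f (w) (p) (w)))))) = q(1,) = 1


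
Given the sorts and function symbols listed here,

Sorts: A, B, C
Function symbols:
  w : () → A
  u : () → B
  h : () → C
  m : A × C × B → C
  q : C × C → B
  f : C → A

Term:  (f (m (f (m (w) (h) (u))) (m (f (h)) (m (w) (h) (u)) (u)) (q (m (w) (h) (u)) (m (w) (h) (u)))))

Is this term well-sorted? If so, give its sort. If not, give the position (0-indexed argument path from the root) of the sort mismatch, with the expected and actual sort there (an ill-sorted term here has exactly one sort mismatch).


well-sorted; sort = A

        (w) : A
        (h) : C
        (u) : B
      (m (w) (h) (u)) : C
    (f (m (w) (h) (u))) : A
        (h) : C
      (f (h)) : A
        (w) : A
        (h) : C
        (u) : B
      (m (w) (h) (u)) : C
      (u) : B
    (m (f (h)) (m (w) (h) (u)) (u)) : C
        (w) : A
        (h) : C
        (u) : B
      (m (w) (h) (u)) : C
        (w) : A
        (h) : C
        (u) : B
      (m (w) (h) (u)) : C
    (q (m (w) (h) (u)) (m (w) (h) (u))) : B
  (m (f (m (w) (h) (u))) (m (f (h)) (m (w) (h) (u)) (u)) (q (m (w) (h) (u)) (m (w) (h) (u)))) : C
(f (m (f (m (w) (h) (u))) (m (f (h)) (m (w) (h) (u)) (u)) (q (m (w) (h) (u)) (m (w) (h) (u))))) : A


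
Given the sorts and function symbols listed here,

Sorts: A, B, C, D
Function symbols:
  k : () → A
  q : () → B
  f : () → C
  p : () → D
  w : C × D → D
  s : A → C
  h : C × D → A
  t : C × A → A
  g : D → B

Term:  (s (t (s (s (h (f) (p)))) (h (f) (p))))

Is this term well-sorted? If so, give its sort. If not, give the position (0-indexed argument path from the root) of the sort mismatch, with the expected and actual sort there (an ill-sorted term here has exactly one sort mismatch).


ill-sorted at position [0, 0, 0]: expected A, got C

          (f) : C
          (p) : D
        (h (f) (p)) : A
      (s (h (f) (p))) : C
    (s (s (h (f) (p)))) : ✗ arg 0 at [0, 0, 0] has sort C, expected A
      (f) : C
      (p) : D
    (h (f) (p)) : A


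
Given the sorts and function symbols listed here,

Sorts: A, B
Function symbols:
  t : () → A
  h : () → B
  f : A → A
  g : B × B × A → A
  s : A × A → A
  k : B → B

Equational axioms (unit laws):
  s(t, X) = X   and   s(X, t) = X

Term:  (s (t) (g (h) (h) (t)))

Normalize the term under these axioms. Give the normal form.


normal form = (g (h) (h) (t))

1. (s (t) (g (h) (h) (t)))  →  (g (h) (h) (t))


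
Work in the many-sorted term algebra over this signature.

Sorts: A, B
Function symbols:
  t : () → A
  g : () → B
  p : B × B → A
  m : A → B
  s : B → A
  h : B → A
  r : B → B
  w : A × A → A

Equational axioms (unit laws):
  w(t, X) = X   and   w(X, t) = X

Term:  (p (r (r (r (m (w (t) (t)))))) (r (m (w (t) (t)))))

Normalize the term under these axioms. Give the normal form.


normal form = (p (r (r (r (m (t))))) (r (m (t))))

1. (p (r (r (r (m (w (t) (t)))))) (r (m (w (t) (t)))))  →  (p (r (r (r (m (t))))) (r (m (w (t) (t)))))
2. (p (r (r (r (m (t))))) (r (m (w (t) (t)))))  →  (p (r (r (r (m (t))))) (r (m (t))))


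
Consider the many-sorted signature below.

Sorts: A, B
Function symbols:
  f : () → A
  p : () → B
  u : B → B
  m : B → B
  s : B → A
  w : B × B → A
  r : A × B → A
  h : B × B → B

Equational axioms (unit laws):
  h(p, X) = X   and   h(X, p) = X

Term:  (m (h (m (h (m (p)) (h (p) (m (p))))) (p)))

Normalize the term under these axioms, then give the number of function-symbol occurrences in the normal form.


1. (m (h (m (h (m (p)) (h (p) (m (p))))) (p)))  →  (m (m (h (m (p)) (h (p) (m (p))))))
2. (m (m (h (m (p)) (h (p) (m (p))))))  →  (m (m (h (m (p)) (m (p)))))
normal form: (m (m (h (m (p)) (m (p)))))

size = 7


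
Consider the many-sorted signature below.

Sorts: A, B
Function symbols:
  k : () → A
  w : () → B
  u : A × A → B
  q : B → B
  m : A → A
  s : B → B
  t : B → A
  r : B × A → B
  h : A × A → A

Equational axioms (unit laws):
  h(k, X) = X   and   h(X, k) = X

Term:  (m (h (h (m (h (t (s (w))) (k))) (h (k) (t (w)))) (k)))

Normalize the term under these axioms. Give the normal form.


normal form = (m (h (m (t (s (w)))) (t (w))))

1. (m (h (h (m (h (t (s (w))) (k))) (h (k) (t (w)))) (k)))  →  (m (h (m (h (t (s (w))) (k))) (h (k) (t (w)))))
2. (m (h (m (h (t (s (w))) (k))) (h (k) (t (w)))))  →  (m (h (m (t (s (w)))) (h (k) (t (w)))))
3. (m (h (m (t (s (w)))) (h (k) (t (w)))))  →  (m (h (m (t (s (w)))) (t (w))))


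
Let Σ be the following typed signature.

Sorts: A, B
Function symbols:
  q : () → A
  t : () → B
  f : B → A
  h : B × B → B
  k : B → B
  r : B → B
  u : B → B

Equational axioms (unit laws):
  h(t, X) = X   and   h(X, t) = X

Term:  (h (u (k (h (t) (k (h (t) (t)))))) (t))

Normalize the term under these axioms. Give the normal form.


normal form = (u (k (k (t))))

1. (h (u (k (h (t) (k (h (t) (t)))))) (t))  →  (u (k (h (t) (k (h (t) (t))))))
2. (u (k (h (t) (k (h (t) (t))))))  →  (u (k (k (h (t) (t)))))
3. (u (k (k (h (t) (t)))))  →  (u (k (k (t))))


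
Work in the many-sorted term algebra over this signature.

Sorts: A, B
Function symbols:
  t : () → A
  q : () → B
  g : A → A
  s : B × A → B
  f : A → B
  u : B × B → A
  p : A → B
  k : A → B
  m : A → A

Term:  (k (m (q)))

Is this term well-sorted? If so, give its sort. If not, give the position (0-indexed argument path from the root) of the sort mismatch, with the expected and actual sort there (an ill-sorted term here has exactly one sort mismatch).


    (q) : B
  (m (q)) : ✗ arg 0 at [0, 0] has sort B, expected A

ill-sorted at position [0, 0]: expected A, got B


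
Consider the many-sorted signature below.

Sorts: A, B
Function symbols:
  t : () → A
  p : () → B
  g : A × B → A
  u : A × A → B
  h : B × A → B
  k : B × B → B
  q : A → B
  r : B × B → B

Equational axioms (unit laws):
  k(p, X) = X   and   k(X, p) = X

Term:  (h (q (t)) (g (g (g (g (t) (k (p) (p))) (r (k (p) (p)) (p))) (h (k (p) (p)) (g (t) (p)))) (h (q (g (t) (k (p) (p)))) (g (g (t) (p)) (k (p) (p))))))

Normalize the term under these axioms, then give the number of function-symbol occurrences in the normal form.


size = 27

1. (h (q (t)) (g (g (g (g (t) (k (p) (p))) (r (k (p) (p)) (p))) (h (k (p) (p)) (g (t) (p)))) (h (q (g (t) (k (p) (p)))) (g (g (t) (p)) (k (p) (p))))))  →  (h (q (t)) (g (g (g (g (t) (p)) (r (k (p) (p)) (p))) (h (k (p) (p)) (g (t) (p)))) (h (q (g (t) (k (p) (p)))) (g (g (t) (p)) (k (p) (p))))))
2. (h (q (t)) (g (g (g (g (t) (p)) (r (k (p) (p)) (p))) (h (k (p) (p)) (g (t) (p)))) (h (q (g (t) (k (p) (p)))) (g (g (t) (p)) (k (p) (p))))))  →  (h (q (t)) (g (g (g (g (t) (p)) (r (p) (p))) (h (k (p) (p)) (g (t) (p)))) (h (q (g (t) (k (p) (p)))) (g (g (t) (p)) (k (p) (p))))))
3. (h (q (t)) (g (g (g (g (t) (p)) (r (p) (p))) (h (k (p) (p)) (g (t) (p)))) (h (q (g (t) (k (p) (p)))) (g (g (t) (p)) (k (p) (p))))))  →  (h (q (t)) (g (g (g (g (t) (p)) (r (p) (p))) (h (p) (g (t) (p)))) (h (q (g (t) (k (p) (p)))) (g (g (t) (p)) (k (p) (p))))))
4. (h (q (t)) (g (g (g (g (t) (p)) (r (p) (p))) (h (p) (g (t) (p)))) (h (q (g (t) (k (p) (p)))) (g (g (t) (p)) (k (p) (p))))))  →  (h (q (t)) (g (g (g (g (t) (p)) (r (p) (p))) (h (p) (g (t) (p)))) (h (q (g (t) (p))) (g (g (t) (p)) (k (p) (p))))))
5. (h (q (t)) (g (g (g (g (t) (p)) (r (p) (p))) (h (p) (g (t) (p)))) (h (q (g (t) (p))) (g (g (t) (p)) (k (p) (p))))))  →  (h (q (t)) (g (g (g (g (t) (p)) (r (p) (p))) (h (p) (g (t) (p)))) (h (q (g (t) (p))) (g (g (t) (p)) (p)))))
normal form: (h (q (t)) (g (g (g (g (t) (p)) (r (p) (p))) (h (p) (g (t) (p)))) (h (q (g (t) (p))) (g (g (t) (p)) (p)))))


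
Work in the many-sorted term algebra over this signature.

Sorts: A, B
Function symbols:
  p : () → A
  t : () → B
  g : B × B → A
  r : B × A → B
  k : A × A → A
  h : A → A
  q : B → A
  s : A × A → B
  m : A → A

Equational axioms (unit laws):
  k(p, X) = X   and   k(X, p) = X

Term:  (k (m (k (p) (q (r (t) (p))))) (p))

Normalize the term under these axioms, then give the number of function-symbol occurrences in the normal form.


size = 5

1. (k (m (k (p) (q (r (t) (p))))) (p))  →  (m (k (p) (q (r (t) (p)))))
2. (m (k (p) (q (r (t) (p)))))  →  (m (q (r (t) (p))))
normal form: (m (q (r (t) (p))))


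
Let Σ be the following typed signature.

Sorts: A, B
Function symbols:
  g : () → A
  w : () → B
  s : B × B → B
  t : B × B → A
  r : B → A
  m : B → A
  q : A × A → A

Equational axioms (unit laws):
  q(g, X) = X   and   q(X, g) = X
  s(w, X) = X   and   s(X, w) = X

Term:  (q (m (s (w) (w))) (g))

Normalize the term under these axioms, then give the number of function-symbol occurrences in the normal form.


size = 2

1. (q (m (s (w) (w))) (g))  →  (m (s (w) (w)))
2. (m (s (w) (w)))  →  (m (w))
normal form: (m (w))


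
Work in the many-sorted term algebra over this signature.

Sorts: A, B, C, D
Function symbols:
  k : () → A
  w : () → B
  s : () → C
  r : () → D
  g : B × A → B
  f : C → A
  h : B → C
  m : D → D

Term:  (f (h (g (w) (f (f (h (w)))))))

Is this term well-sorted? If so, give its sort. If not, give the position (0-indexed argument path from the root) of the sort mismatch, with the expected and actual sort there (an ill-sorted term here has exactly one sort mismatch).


      (w) : B
            (w) : B
          (h (w)) : C
        (f (h (w))) : A
      (f (f (h (w)))) : ✗ arg 0 at [0, 0, 1, 0] has sort A, expected C

ill-sorted at position [0, 0, 1, 0]: expected C, got A


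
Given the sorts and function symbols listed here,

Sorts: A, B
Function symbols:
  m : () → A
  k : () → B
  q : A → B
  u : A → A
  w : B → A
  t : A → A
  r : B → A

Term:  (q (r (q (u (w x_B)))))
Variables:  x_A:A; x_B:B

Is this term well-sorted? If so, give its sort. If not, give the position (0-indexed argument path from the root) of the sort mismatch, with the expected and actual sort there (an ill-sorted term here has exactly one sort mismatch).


well-sorted; sort = B

          x_B : B
        (w x_B) : A
      (u (w x_B)) : A
    (q (u (w x_B))) : B
  (r (q (u (w x_B)))) : A
(q (r (q (u (w x_B))))) : B


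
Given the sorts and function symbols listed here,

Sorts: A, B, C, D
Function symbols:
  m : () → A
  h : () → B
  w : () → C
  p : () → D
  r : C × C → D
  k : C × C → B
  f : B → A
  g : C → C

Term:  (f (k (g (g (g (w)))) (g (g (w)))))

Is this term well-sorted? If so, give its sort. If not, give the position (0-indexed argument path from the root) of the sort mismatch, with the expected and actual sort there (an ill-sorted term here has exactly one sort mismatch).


          (w) : C
        (g (w)) : C
      (g (g (w))) : C
    (g (g (g (w)))) : C
        (w) : C
      (g (w)) : C
    (g (g (w))) : C
  (k (g (g (g (w)))) (g (g (w)))) : B
(f (k (g (g (g (w)))) (g (g (w))))) : A

well-sorted; sort = A


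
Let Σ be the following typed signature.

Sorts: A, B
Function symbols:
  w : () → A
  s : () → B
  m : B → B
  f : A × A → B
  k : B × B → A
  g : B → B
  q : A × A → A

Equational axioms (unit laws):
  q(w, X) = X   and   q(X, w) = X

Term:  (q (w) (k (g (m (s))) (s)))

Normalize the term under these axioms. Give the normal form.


normal form = (k (g (m (s))) (s))

1. (q (w) (k (g (m (s))) (s)))  →  (k (g (m (s))) (s))


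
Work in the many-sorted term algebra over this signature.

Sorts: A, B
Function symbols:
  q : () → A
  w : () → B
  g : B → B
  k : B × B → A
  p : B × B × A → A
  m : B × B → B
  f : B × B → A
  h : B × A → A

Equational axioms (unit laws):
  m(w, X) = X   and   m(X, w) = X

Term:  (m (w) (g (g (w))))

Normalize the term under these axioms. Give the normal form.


1. (m (w) (g (g (w))))  →  (g (g (w)))

normal form = (g (g (w)))


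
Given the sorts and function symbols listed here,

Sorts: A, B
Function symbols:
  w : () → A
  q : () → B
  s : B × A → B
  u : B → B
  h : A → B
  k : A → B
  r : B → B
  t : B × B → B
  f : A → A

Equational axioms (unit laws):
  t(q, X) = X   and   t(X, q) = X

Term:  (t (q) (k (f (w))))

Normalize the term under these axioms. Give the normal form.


1. (t (q) (k (f (w))))  →  (k (f (w)))

normal form = (k (f (w)))


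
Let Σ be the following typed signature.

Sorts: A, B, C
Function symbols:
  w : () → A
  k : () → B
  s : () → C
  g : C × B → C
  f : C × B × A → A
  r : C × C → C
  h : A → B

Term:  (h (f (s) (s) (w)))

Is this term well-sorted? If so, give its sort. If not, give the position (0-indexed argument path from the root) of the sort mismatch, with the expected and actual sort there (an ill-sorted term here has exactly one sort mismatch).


ill-sorted at position [0, 1]: expected B, got C

    (s) : C
    (s) : C
    (w) : A
  (f (s) (s) (w)) : ✗ arg 1 at [0, 1] has sort C, expected B


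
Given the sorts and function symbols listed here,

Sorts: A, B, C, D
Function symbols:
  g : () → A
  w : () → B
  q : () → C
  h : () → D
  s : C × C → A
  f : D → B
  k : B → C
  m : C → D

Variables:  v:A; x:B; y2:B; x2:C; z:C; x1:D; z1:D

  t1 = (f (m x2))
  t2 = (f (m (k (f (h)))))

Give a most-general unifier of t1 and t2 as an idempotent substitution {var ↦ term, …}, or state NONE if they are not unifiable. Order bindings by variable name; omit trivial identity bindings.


{x2 ↦ (k (f (h)))}


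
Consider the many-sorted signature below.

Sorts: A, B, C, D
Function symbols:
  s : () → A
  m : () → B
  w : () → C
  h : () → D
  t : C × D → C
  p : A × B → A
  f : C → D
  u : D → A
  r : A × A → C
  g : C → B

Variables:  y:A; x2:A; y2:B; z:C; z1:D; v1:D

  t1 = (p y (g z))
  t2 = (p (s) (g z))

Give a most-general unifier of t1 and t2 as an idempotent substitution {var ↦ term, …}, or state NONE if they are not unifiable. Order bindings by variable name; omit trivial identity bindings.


{y ↦ (s)}


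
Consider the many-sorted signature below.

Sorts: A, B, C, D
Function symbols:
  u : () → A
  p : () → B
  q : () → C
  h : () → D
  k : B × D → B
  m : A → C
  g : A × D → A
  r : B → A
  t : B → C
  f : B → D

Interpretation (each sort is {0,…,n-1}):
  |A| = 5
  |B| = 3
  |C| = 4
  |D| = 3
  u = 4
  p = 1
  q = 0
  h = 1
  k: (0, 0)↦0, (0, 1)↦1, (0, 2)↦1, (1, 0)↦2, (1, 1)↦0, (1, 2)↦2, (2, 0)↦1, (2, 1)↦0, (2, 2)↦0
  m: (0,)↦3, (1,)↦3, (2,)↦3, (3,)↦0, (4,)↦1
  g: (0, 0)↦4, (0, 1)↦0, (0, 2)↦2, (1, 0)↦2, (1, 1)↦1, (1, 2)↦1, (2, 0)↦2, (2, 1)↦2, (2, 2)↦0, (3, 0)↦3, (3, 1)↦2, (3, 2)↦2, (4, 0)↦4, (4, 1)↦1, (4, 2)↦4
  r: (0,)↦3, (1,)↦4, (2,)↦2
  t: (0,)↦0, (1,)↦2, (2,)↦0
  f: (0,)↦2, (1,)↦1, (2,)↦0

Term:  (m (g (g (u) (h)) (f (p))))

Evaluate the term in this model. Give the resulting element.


value = 3

  u = 4
  h = 1
  (g (u) (h)) = g(4, 1) = 1
  p = 1
  (f (p)) = f(1,) = 1
  (g (g (u) (h)) (f (p))) = g(1, 1) = 1
  (m (g (g (u) (h)) (f (p)))) = m(1,) = 3


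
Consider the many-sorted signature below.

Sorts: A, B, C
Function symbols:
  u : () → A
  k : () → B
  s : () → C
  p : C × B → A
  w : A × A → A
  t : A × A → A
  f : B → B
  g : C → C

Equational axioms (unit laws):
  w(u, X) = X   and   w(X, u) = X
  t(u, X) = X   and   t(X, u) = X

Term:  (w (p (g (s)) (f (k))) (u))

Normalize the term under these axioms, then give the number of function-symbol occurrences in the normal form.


size = 5

1. (w (p (g (s)) (f (k))) (u))  →  (p (g (s)) (f (k)))
normal form: (p (g (s)) (f (k)))


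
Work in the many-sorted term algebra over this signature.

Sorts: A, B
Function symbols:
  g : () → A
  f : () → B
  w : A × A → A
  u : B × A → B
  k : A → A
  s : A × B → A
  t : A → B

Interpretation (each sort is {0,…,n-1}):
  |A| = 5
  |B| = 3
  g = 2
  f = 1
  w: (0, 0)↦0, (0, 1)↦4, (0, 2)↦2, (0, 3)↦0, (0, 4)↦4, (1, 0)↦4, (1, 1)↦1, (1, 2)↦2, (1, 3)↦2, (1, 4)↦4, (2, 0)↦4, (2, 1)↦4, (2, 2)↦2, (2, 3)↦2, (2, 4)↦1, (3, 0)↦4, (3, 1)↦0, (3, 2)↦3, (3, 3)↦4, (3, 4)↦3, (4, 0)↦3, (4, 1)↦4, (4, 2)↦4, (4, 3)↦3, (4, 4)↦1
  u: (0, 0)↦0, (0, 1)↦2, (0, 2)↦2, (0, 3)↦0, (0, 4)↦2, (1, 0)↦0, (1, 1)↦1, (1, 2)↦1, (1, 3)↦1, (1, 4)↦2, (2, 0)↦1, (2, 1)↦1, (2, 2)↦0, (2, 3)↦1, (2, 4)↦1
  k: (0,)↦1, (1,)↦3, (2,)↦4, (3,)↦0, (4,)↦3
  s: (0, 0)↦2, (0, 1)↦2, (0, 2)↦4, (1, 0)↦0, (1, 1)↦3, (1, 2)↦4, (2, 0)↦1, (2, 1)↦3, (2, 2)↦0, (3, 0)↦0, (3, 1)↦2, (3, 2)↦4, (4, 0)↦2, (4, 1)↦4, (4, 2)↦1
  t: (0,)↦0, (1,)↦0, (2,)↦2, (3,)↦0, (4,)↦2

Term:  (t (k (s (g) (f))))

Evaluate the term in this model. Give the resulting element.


value = 0

  g = 2
  f = 1
  (s (g) (f)) = s(2, 1) = 3
  (k (s (g) (f))) = k(3,) = 0
  (t (k (s (g) (f)))) = t(0,) = 0


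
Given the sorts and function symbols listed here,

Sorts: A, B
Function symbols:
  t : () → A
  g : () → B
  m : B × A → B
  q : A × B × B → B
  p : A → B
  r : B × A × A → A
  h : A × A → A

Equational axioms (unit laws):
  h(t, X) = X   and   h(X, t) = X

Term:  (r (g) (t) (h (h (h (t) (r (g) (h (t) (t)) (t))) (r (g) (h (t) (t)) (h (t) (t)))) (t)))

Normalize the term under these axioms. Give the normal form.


1. (r (g) (t) (h (h (h (t) (r (g) (h (t) (t)) (t))) (r (g) (h (t) (t)) (h (t) (t)))) (t)))  →  (r (g) (t) (h (h (t) (r (g) (h (t) (t)) (t))) (r (g) (h (t) (t)) (h (t) (t)))))
2. (r (g) (t) (h (h (t) (r (g) (h (t) (t)) (t))) (r (g) (h (t) (t)) (h (t) (t)))))  →  (r (g) (t) (h (r (g) (h (t) (t)) (t)) (r (g) (h (t) (t)) (h (t) (t)))))
3. (r (g) (t) (h (r (g) (h (t) (t)) (t)) (r (g) (h (t) (t)) (h (t) (t)))))  →  (r (g) (t) (h (r (g) (t) (t)) (r (g) (h (t) (t)) (h (t) (t)))))
4. (r (g) (t) (h (r (g) (t) (t)) (r (g) (h (t) (t)) (h (t) (t)))))  →  (r (g) (t) (h (r (g) (t) (t)) (r (g) (t) (h (t) (t)))))
5. (r (g) (t) (h (r (g) (t) (t)) (r (g) (t) (h (t) (t)))))  →  (r (g) (t) (h (r (g) (t) (t)) (r (g) (t) (t))))

normal form = (r (g) (t) (h (r (g) (t) (t)) (r (g) (t) (t))))


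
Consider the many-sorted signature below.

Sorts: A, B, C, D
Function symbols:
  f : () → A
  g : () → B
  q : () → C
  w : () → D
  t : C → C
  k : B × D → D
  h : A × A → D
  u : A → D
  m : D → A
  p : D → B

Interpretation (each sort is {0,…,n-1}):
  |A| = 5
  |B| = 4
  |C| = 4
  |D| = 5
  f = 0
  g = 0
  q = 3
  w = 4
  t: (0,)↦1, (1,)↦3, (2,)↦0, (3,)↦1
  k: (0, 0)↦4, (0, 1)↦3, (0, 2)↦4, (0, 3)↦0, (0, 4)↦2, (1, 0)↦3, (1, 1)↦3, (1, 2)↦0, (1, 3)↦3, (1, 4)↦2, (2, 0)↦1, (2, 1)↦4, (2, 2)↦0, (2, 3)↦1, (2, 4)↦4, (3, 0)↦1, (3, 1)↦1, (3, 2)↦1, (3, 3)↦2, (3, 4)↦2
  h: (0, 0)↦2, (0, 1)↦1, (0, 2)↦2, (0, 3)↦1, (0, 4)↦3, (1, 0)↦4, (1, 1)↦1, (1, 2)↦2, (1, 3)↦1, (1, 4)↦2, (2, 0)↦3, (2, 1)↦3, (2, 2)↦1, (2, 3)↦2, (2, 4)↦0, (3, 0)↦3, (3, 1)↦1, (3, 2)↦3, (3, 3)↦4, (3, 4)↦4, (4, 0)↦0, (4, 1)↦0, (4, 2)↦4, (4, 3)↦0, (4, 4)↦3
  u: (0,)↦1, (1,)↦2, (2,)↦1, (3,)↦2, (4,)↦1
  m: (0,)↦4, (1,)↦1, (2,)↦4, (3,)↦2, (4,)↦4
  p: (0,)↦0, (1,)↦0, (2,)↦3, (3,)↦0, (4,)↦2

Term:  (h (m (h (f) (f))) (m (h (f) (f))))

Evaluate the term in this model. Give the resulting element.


  f = 0
  f = 0
  (h (f) (f)) = h(0, 0) = 2
  (m (h (f) (f))) = m(2,) = 4
  f = 0
  f = 0
  (h (f) (f)) = h(0, 0) = 2
  (m (h (f) (f))) = m(2,) = 4
  (h (m (h (f) (f))) (m (h (f) (f)))) = h(4, 4) = 3

value = 3


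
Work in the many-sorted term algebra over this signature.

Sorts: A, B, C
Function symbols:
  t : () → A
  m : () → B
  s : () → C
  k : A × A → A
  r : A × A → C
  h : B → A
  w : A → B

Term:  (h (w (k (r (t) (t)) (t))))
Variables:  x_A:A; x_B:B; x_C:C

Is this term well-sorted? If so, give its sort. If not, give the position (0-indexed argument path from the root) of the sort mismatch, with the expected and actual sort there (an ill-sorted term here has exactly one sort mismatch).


        (t) : A
        (t) : A
      (r (t) (t)) : C
      (t) : A
    (k (r (t) (t)) (t)) : ✗ arg 0 at [0, 0, 0] has sort C, expected A

ill-sorted at position [0, 0, 0]: expected A, got C
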